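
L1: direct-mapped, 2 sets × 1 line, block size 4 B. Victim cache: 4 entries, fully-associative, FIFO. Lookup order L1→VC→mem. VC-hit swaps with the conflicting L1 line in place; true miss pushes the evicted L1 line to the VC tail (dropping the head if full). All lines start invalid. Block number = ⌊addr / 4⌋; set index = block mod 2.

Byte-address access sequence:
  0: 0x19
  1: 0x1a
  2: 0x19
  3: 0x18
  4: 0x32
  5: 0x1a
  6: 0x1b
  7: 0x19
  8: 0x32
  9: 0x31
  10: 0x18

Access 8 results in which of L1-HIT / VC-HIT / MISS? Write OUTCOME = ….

OUTCOME = VC-HIT

  [0] addr=0x19 blk=6 s=0: MISS | VC []
  [1] addr=0x1a blk=6 s=0: L1-HIT | VC []
  [2] addr=0x19 blk=6 s=0: L1-HIT | VC []
  [3] addr=0x18 blk=6 s=0: L1-HIT | VC []
  [4] addr=0x32 blk=12 s=0: MISS | VC [6]
  [5] addr=0x1a blk=6 s=0: VC-HIT | VC [12]
  [6] addr=0x1b blk=6 s=0: L1-HIT | VC [12]
  [7] addr=0x19 blk=6 s=0: L1-HIT | VC [12]
  [8] addr=0x32 blk=12 s=0: VC-HIT | VC [6]
  [9] addr=0x31 blk=12 s=0: L1-HIT | VC [6]
  [10] addr=0x18 blk=6 s=0: VC-HIT | VC [12]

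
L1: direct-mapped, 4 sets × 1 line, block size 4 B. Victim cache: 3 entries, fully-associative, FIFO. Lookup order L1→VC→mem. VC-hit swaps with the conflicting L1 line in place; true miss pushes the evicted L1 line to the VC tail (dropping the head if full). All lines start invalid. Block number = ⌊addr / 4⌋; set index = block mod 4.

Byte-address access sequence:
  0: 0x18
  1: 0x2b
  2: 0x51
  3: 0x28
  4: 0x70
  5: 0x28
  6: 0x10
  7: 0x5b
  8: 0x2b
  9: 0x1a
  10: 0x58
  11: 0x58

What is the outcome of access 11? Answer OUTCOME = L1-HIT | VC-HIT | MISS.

OUTCOME = L1-HIT

0: 0x18 (blk 6, set 2) → MISS  vc=[]
1: 0x2b (blk 10, set 2) → MISS  vc=[6]
2: 0x51 (blk 20, set 0) → MISS  vc=[6]
3: 0x28 (blk 10, set 2) → L1-HIT  vc=[6]
4: 0x70 (blk 28, set 0) → MISS  vc=[6, 20]
5: 0x28 (blk 10, set 2) → L1-HIT  vc=[6, 20]
6: 0x10 (blk 4, set 0) → MISS  vc=[6, 20, 28]
7: 0x5b (blk 22, set 2) → MISS  vc=[20, 28, 10]
8: 0x2b (blk 10, set 2) → VC-HIT  vc=[20, 28, 22]
9: 0x1a (blk 6, set 2) → MISS  vc=[28, 22, 10]
10: 0x58 (blk 22, set 2) → VC-HIT  vc=[28, 6, 10]
11: 0x58 (blk 22, set 2) → L1-HIT  vc=[28, 6, 10]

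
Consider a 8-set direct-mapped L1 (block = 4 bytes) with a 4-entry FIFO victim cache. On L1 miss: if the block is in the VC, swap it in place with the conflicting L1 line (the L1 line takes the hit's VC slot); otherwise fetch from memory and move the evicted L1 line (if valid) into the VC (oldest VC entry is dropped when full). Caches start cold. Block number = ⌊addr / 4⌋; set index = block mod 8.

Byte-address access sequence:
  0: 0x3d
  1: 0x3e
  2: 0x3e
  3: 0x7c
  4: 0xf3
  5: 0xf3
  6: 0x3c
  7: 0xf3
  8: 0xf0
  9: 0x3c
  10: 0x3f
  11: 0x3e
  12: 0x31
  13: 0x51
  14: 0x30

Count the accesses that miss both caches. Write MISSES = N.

0: 0x3d (blk 15, set 7) → MISS  vc=[]
1: 0x3e (blk 15, set 7) → L1-HIT  vc=[]
2: 0x3e (blk 15, set 7) → L1-HIT  vc=[]
3: 0x7c (blk 31, set 7) → MISS  vc=[15]
4: 0xf3 (blk 60, set 4) → MISS  vc=[15]
5: 0xf3 (blk 60, set 4) → L1-HIT  vc=[15]
6: 0x3c (blk 15, set 7) → VC-HIT  vc=[31]
7: 0xf3 (blk 60, set 4) → L1-HIT  vc=[31]
8: 0xf0 (blk 60, set 4) → L1-HIT  vc=[31]
9: 0x3c (blk 15, set 7) → L1-HIT  vc=[31]
10: 0x3f (blk 15, set 7) → L1-HIT  vc=[31]
11: 0x3e (blk 15, set 7) → L1-HIT  vc=[31]
12: 0x31 (blk 12, set 4) → MISS  vc=[31, 60]
13: 0x51 (blk 20, set 4) → MISS  vc=[31, 60, 12]
14: 0x30 (blk 12, set 4) → VC-HIT  vc=[31, 60, 20]

MISSES = 5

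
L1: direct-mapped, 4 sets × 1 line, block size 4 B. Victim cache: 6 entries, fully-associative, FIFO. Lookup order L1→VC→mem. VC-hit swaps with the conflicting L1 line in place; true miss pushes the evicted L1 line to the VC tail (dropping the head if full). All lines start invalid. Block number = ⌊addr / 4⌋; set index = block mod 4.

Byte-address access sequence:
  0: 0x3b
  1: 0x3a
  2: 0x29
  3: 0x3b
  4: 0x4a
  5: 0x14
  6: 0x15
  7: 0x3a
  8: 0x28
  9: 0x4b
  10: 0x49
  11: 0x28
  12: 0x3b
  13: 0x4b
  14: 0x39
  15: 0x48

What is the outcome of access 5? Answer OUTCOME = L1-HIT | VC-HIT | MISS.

0: 0x3b (blk 14, set 2) → MISS  vc=[]
1: 0x3a (blk 14, set 2) → L1-HIT  vc=[]
2: 0x29 (blk 10, set 2) → MISS  vc=[14]
3: 0x3b (blk 14, set 2) → VC-HIT  vc=[10]
4: 0x4a (blk 18, set 2) → MISS  vc=[10, 14]
5: 0x14 (blk 5, set 1) → MISS  vc=[10, 14]
6: 0x15 (blk 5, set 1) → L1-HIT  vc=[10, 14]
7: 0x3a (blk 14, set 2) → VC-HIT  vc=[10, 18]
8: 0x28 (blk 10, set 2) → VC-HIT  vc=[14, 18]
9: 0x4b (blk 18, set 2) → VC-HIT  vc=[14, 10]
10: 0x49 (blk 18, set 2) → L1-HIT  vc=[14, 10]
11: 0x28 (blk 10, set 2) → VC-HIT  vc=[14, 18]
12: 0x3b (blk 14, set 2) → VC-HIT  vc=[10, 18]
13: 0x4b (blk 18, set 2) → VC-HIT  vc=[10, 14]
14: 0x39 (blk 14, set 2) → VC-HIT  vc=[10, 18]
15: 0x48 (blk 18, set 2) → VC-HIT  vc=[10, 14]

OUTCOME = MISS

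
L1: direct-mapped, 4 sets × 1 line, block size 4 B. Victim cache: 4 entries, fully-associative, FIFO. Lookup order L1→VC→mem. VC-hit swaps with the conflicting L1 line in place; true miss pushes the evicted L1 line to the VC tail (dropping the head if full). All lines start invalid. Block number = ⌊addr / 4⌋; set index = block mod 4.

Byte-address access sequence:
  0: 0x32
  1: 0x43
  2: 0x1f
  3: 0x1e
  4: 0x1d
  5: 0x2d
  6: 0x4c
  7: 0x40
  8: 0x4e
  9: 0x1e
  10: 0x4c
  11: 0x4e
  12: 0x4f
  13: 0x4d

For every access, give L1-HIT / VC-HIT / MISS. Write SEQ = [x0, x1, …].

SEQ = [MISS, MISS, MISS, L1-HIT, L1-HIT, MISS, MISS, L1-HIT, L1-HIT, VC-HIT, VC-HIT, L1-HIT, L1-HIT, L1-HIT]

  [0] addr=0x32 blk=12 s=0: MISS | VC []
  [1] addr=0x43 blk=16 s=0: MISS | VC [12]
  [2] addr=0x1f blk=7 s=3: MISS | VC [12]
  [3] addr=0x1e blk=7 s=3: L1-HIT | VC [12]
  [4] addr=0x1d blk=7 s=3: L1-HIT | VC [12]
  [5] addr=0x2d blk=11 s=3: MISS | VC [12, 7]
  [6] addr=0x4c blk=19 s=3: MISS | VC [12, 7, 11]
  [7] addr=0x40 blk=16 s=0: L1-HIT | VC [12, 7, 11]
  [8] addr=0x4e blk=19 s=3: L1-HIT | VC [12, 7, 11]
  [9] addr=0x1e blk=7 s=3: VC-HIT | VC [12, 19, 11]
  [10] addr=0x4c blk=19 s=3: VC-HIT | VC [12, 7, 11]
  [11] addr=0x4e blk=19 s=3: L1-HIT | VC [12, 7, 11]
  [12] addr=0x4f blk=19 s=3: L1-HIT | VC [12, 7, 11]
  [13] addr=0x4d blk=19 s=3: L1-HIT | VC [12, 7, 11]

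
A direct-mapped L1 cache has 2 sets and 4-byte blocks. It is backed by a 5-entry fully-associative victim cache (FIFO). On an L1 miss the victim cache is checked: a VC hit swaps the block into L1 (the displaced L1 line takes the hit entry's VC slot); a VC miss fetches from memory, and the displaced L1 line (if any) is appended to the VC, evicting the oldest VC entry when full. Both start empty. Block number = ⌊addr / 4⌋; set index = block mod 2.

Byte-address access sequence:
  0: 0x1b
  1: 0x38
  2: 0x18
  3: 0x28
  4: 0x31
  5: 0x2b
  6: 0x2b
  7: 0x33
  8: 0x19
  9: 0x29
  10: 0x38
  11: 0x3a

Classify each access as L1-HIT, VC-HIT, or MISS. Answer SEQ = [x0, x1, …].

SEQ = [MISS, MISS, VC-HIT, MISS, MISS, VC-HIT, L1-HIT, VC-HIT, VC-HIT, VC-HIT, VC-HIT, L1-HIT]

#0 0x1b→b6/s0 MISS; vc=[]
#1 0x38→b14/s0 MISS; vc=[6]
#2 0x18→b6/s0 VC-HIT; vc=[14]
#3 0x28→b10/s0 MISS; vc=[14,6]
#4 0x31→b12/s0 MISS; vc=[14,6,10]
#5 0x2b→b10/s0 VC-HIT; vc=[14,6,12]
#6 0x2b→b10/s0 L1-HIT; vc=[14,6,12]
#7 0x33→b12/s0 VC-HIT; vc=[14,6,10]
#8 0x19→b6/s0 VC-HIT; vc=[14,12,10]
#9 0x29→b10/s0 VC-HIT; vc=[14,12,6]
#10 0x38→b14/s0 VC-HIT; vc=[10,12,6]
#11 0x3a→b14/s0 L1-HIT; vc=[10,12,6]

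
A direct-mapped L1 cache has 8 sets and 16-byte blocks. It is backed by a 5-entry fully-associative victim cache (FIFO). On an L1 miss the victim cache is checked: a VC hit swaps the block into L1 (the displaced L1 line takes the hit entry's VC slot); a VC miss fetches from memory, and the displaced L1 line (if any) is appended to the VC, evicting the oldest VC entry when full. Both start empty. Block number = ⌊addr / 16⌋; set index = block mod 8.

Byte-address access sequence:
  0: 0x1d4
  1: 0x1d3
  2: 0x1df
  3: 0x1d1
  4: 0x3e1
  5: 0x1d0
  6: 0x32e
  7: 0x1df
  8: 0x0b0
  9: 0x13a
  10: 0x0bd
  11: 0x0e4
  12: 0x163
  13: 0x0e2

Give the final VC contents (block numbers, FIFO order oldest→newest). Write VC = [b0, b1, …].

VC = [19, 62, 22]

0: 0x1d4 (blk 29, set 5) → MISS  vc=[]
1: 0x1d3 (blk 29, set 5) → L1-HIT  vc=[]
2: 0x1df (blk 29, set 5) → L1-HIT  vc=[]
3: 0x1d1 (blk 29, set 5) → L1-HIT  vc=[]
4: 0x3e1 (blk 62, set 6) → MISS  vc=[]
5: 0x1d0 (blk 29, set 5) → L1-HIT  vc=[]
6: 0x32e (blk 50, set 2) → MISS  vc=[]
7: 0x1df (blk 29, set 5) → L1-HIT  vc=[]
8: 0xb0 (blk 11, set 3) → MISS  vc=[]
9: 0x13a (blk 19, set 3) → MISS  vc=[11]
10: 0xbd (blk 11, set 3) → VC-HIT  vc=[19]
11: 0xe4 (blk 14, set 6) → MISS  vc=[19, 62]
12: 0x163 (blk 22, set 6) → MISS  vc=[19, 62, 14]
13: 0xe2 (blk 14, set 6) → VC-HIT  vc=[19, 62, 22]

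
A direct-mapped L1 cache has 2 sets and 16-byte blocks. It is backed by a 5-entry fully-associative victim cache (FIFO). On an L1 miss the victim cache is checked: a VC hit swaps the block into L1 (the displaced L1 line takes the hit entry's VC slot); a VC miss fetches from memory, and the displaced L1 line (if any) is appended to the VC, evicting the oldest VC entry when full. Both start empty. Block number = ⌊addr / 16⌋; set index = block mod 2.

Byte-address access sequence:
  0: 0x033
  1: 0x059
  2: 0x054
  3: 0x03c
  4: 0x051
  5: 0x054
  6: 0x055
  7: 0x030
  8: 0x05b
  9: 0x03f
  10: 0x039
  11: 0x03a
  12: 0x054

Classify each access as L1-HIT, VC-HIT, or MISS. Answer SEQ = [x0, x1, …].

SEQ = [MISS, MISS, L1-HIT, VC-HIT, VC-HIT, L1-HIT, L1-HIT, VC-HIT, VC-HIT, VC-HIT, L1-HIT, L1-HIT, VC-HIT]

#0 0x33→b3/s1 MISS; vc=[]
#1 0x59→b5/s1 MISS; vc=[3]
#2 0x54→b5/s1 L1-HIT; vc=[3]
#3 0x3c→b3/s1 VC-HIT; vc=[5]
#4 0x51→b5/s1 VC-HIT; vc=[3]
#5 0x54→b5/s1 L1-HIT; vc=[3]
#6 0x55→b5/s1 L1-HIT; vc=[3]
#7 0x30→b3/s1 VC-HIT; vc=[5]
#8 0x5b→b5/s1 VC-HIT; vc=[3]
#9 0x3f→b3/s1 VC-HIT; vc=[5]
#10 0x39→b3/s1 L1-HIT; vc=[5]
#11 0x3a→b3/s1 L1-HIT; vc=[5]
#12 0x54→b5/s1 VC-HIT; vc=[3]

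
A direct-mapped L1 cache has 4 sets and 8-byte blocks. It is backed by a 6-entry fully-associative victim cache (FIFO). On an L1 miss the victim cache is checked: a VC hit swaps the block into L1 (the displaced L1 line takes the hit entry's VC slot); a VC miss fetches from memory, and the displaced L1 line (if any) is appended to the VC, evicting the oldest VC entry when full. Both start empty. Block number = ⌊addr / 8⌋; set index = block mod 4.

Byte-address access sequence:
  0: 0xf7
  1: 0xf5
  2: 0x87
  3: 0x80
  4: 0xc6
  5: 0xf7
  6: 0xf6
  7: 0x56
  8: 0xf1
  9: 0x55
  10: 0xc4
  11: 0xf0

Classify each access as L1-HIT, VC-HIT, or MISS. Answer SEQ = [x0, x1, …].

SEQ = [MISS, L1-HIT, MISS, L1-HIT, MISS, L1-HIT, L1-HIT, MISS, VC-HIT, VC-HIT, L1-HIT, VC-HIT]

#0 0xf7→b30/s2 MISS; vc=[]
#1 0xf5→b30/s2 L1-HIT; vc=[]
#2 0x87→b16/s0 MISS; vc=[]
#3 0x80→b16/s0 L1-HIT; vc=[]
#4 0xc6→b24/s0 MISS; vc=[16]
#5 0xf7→b30/s2 L1-HIT; vc=[16]
#6 0xf6→b30/s2 L1-HIT; vc=[16]
#7 0x56→b10/s2 MISS; vc=[16,30]
#8 0xf1→b30/s2 VC-HIT; vc=[16,10]
#9 0x55→b10/s2 VC-HIT; vc=[16,30]
#10 0xc4→b24/s0 L1-HIT; vc=[16,30]
#11 0xf0→b30/s2 VC-HIT; vc=[16,10]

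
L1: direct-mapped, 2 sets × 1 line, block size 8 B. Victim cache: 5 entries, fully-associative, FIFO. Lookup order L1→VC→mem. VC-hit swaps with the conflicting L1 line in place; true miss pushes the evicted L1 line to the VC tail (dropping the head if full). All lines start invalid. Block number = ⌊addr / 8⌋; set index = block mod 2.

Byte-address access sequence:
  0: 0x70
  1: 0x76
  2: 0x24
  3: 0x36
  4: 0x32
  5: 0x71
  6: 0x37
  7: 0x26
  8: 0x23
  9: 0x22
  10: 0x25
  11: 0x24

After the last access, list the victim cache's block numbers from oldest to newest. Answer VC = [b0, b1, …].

VC = [14, 6]

0: 0x70 (blk 14, set 0) → MISS  vc=[]
1: 0x76 (blk 14, set 0) → L1-HIT  vc=[]
2: 0x24 (blk 4, set 0) → MISS  vc=[14]
3: 0x36 (blk 6, set 0) → MISS  vc=[14, 4]
4: 0x32 (blk 6, set 0) → L1-HIT  vc=[14, 4]
5: 0x71 (blk 14, set 0) → VC-HIT  vc=[6, 4]
6: 0x37 (blk 6, set 0) → VC-HIT  vc=[14, 4]
7: 0x26 (blk 4, set 0) → VC-HIT  vc=[14, 6]
8: 0x23 (blk 4, set 0) → L1-HIT  vc=[14, 6]
9: 0x22 (blk 4, set 0) → L1-HIT  vc=[14, 6]
10: 0x25 (blk 4, set 0) → L1-HIT  vc=[14, 6]
11: 0x24 (blk 4, set 0) → L1-HIT  vc=[14, 6]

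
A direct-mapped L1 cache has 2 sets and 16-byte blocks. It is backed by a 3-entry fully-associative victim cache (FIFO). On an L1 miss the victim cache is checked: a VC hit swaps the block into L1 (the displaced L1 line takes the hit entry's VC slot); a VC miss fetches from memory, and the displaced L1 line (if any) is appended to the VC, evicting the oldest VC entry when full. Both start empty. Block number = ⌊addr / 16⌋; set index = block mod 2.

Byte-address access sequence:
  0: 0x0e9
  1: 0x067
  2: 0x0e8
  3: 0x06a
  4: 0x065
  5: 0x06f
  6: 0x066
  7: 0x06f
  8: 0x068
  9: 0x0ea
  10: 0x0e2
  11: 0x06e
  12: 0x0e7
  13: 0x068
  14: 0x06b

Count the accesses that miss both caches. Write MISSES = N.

MISSES = 2

0: 0xe9 (blk 14, set 0) → MISS  vc=[]
1: 0x67 (blk 6, set 0) → MISS  vc=[14]
2: 0xe8 (blk 14, set 0) → VC-HIT  vc=[6]
3: 0x6a (blk 6, set 0) → VC-HIT  vc=[14]
4: 0x65 (blk 6, set 0) → L1-HIT  vc=[14]
5: 0x6f (blk 6, set 0) → L1-HIT  vc=[14]
6: 0x66 (blk 6, set 0) → L1-HIT  vc=[14]
7: 0x6f (blk 6, set 0) → L1-HIT  vc=[14]
8: 0x68 (blk 6, set 0) → L1-HIT  vc=[14]
9: 0xea (blk 14, set 0) → VC-HIT  vc=[6]
10: 0xe2 (blk 14, set 0) → L1-HIT  vc=[6]
11: 0x6e (blk 6, set 0) → VC-HIT  vc=[14]
12: 0xe7 (blk 14, set 0) → VC-HIT  vc=[6]
13: 0x68 (blk 6, set 0) → VC-HIT  vc=[14]
14: 0x6b (blk 6, set 0) → L1-HIT  vc=[14]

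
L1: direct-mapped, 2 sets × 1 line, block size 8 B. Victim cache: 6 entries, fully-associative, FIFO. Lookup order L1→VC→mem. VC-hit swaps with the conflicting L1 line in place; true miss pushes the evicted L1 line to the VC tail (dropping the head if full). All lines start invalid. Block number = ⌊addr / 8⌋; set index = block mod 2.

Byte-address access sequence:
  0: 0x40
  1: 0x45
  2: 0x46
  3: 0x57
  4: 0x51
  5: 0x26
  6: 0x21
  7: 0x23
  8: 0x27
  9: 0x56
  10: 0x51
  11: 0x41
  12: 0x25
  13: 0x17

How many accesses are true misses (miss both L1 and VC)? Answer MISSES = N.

MISSES = 4

#0 0x40→b8/s0 MISS; vc=[]
#1 0x45→b8/s0 L1-HIT; vc=[]
#2 0x46→b8/s0 L1-HIT; vc=[]
#3 0x57→b10/s0 MISS; vc=[8]
#4 0x51→b10/s0 L1-HIT; vc=[8]
#5 0x26→b4/s0 MISS; vc=[8,10]
#6 0x21→b4/s0 L1-HIT; vc=[8,10]
#7 0x23→b4/s0 L1-HIT; vc=[8,10]
#8 0x27→b4/s0 L1-HIT; vc=[8,10]
#9 0x56→b10/s0 VC-HIT; vc=[8,4]
#10 0x51→b10/s0 L1-HIT; vc=[8,4]
#11 0x41→b8/s0 VC-HIT; vc=[10,4]
#12 0x25→b4/s0 VC-HIT; vc=[10,8]
#13 0x17→b2/s0 MISS; vc=[10,8,4]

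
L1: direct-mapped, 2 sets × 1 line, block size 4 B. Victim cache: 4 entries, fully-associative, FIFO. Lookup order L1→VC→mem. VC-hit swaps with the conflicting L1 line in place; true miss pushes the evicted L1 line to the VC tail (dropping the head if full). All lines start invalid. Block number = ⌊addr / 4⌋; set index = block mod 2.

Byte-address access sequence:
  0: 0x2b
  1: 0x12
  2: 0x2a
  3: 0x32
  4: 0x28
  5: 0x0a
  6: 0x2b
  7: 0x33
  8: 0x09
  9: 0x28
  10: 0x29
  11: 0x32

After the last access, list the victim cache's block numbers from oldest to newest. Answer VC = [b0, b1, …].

  [0] addr=0x2b blk=10 s=0: MISS | VC []
  [1] addr=0x12 blk=4 s=0: MISS | VC [10]
  [2] addr=0x2a blk=10 s=0: VC-HIT | VC [4]
  [3] addr=0x32 blk=12 s=0: MISS | VC [4, 10]
  [4] addr=0x28 blk=10 s=0: VC-HIT | VC [4, 12]
  [5] addr=0xa blk=2 s=0: MISS | VC [4, 12, 10]
  [6] addr=0x2b blk=10 s=0: VC-HIT | VC [4, 12, 2]
  [7] addr=0x33 blk=12 s=0: VC-HIT | VC [4, 10, 2]
  [8] addr=0x9 blk=2 s=0: VC-HIT | VC [4, 10, 12]
  [9] addr=0x28 blk=10 s=0: VC-HIT | VC [4, 2, 12]
  [10] addr=0x29 blk=10 s=0: L1-HIT | VC [4, 2, 12]
  [11] addr=0x32 blk=12 s=0: VC-HIT | VC [4, 2, 10]

VC = [4, 2, 10]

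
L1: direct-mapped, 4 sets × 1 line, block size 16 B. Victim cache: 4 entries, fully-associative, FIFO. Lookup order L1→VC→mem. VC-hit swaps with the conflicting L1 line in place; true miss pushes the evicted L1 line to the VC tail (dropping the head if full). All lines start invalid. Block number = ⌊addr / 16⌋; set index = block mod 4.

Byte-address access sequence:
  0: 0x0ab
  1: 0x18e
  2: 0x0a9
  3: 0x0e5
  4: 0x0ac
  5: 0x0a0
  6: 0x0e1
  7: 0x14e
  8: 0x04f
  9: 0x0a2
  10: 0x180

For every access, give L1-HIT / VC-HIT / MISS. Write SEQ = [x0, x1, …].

  [0] addr=0xab blk=10 s=2: MISS | VC []
  [1] addr=0x18e blk=24 s=0: MISS | VC []
  [2] addr=0xa9 blk=10 s=2: L1-HIT | VC []
  [3] addr=0xe5 blk=14 s=2: MISS | VC [10]
  [4] addr=0xac blk=10 s=2: VC-HIT | VC [14]
  [5] addr=0xa0 blk=10 s=2: L1-HIT | VC [14]
  [6] addr=0xe1 blk=14 s=2: VC-HIT | VC [10]
  [7] addr=0x14e blk=20 s=0: MISS | VC [10, 24]
  [8] addr=0x4f blk=4 s=0: MISS | VC [10, 24, 20]
  [9] addr=0xa2 blk=10 s=2: VC-HIT | VC [14, 24, 20]
  [10] addr=0x180 blk=24 s=0: VC-HIT | VC [14, 4, 20]

SEQ = [MISS, MISS, L1-HIT, MISS, VC-HIT, L1-HIT, VC-HIT, MISS, MISS, VC-HIT, VC-HIT]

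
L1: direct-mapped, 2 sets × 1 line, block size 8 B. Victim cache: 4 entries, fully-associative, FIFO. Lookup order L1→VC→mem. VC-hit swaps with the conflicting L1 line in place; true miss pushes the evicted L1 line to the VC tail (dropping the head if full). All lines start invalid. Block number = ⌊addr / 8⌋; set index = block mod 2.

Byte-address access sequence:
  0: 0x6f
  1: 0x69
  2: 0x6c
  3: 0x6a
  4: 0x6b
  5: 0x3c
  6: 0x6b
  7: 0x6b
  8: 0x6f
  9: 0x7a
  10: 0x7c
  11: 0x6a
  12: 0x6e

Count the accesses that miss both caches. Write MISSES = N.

0: 0x6f (blk 13, set 1) → MISS  vc=[]
1: 0x69 (blk 13, set 1) → L1-HIT  vc=[]
2: 0x6c (blk 13, set 1) → L1-HIT  vc=[]
3: 0x6a (blk 13, set 1) → L1-HIT  vc=[]
4: 0x6b (blk 13, set 1) → L1-HIT  vc=[]
5: 0x3c (blk 7, set 1) → MISS  vc=[13]
6: 0x6b (blk 13, set 1) → VC-HIT  vc=[7]
7: 0x6b (blk 13, set 1) → L1-HIT  vc=[7]
8: 0x6f (blk 13, set 1) → L1-HIT  vc=[7]
9: 0x7a (blk 15, set 1) → MISS  vc=[7, 13]
10: 0x7c (blk 15, set 1) → L1-HIT  vc=[7, 13]
11: 0x6a (blk 13, set 1) → VC-HIT  vc=[7, 15]
12: 0x6e (blk 13, set 1) → L1-HIT  vc=[7, 15]

MISSES = 3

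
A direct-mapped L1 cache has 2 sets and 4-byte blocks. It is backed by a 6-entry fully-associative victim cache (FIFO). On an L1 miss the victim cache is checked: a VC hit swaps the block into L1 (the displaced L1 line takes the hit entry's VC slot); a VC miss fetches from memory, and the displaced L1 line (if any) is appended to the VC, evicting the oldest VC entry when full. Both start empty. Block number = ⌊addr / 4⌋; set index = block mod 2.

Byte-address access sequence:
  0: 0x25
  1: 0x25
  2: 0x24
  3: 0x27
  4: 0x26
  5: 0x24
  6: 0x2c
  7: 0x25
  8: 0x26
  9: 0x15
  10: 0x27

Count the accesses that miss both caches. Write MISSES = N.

MISSES = 3

  [0] addr=0x25 blk=9 s=1: MISS | VC []
  [1] addr=0x25 blk=9 s=1: L1-HIT | VC []
  [2] addr=0x24 blk=9 s=1: L1-HIT | VC []
  [3] addr=0x27 blk=9 s=1: L1-HIT | VC []
  [4] addr=0x26 blk=9 s=1: L1-HIT | VC []
  [5] addr=0x24 blk=9 s=1: L1-HIT | VC []
  [6] addr=0x2c blk=11 s=1: MISS | VC [9]
  [7] addr=0x25 blk=9 s=1: VC-HIT | VC [11]
  [8] addr=0x26 blk=9 s=1: L1-HIT | VC [11]
  [9] addr=0x15 blk=5 s=1: MISS | VC [11, 9]
  [10] addr=0x27 blk=9 s=1: VC-HIT | VC [11, 5]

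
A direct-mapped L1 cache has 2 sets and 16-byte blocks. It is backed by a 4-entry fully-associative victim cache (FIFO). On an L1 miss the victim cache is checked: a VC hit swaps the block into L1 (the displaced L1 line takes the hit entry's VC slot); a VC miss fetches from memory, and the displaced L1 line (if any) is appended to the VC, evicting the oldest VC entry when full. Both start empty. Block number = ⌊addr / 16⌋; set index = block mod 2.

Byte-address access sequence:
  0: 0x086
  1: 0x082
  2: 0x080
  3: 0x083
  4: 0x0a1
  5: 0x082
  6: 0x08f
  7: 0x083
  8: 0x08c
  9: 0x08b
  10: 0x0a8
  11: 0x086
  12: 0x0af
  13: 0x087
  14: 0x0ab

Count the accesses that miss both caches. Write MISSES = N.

#0 0x86→b8/s0 MISS; vc=[]
#1 0x82→b8/s0 L1-HIT; vc=[]
#2 0x80→b8/s0 L1-HIT; vc=[]
#3 0x83→b8/s0 L1-HIT; vc=[]
#4 0xa1→b10/s0 MISS; vc=[8]
#5 0x82→b8/s0 VC-HIT; vc=[10]
#6 0x8f→b8/s0 L1-HIT; vc=[10]
#7 0x83→b8/s0 L1-HIT; vc=[10]
#8 0x8c→b8/s0 L1-HIT; vc=[10]
#9 0x8b→b8/s0 L1-HIT; vc=[10]
#10 0xa8→b10/s0 VC-HIT; vc=[8]
#11 0x86→b8/s0 VC-HIT; vc=[10]
#12 0xaf→b10/s0 VC-HIT; vc=[8]
#13 0x87→b8/s0 VC-HIT; vc=[10]
#14 0xab→b10/s0 VC-HIT; vc=[8]

MISSES = 2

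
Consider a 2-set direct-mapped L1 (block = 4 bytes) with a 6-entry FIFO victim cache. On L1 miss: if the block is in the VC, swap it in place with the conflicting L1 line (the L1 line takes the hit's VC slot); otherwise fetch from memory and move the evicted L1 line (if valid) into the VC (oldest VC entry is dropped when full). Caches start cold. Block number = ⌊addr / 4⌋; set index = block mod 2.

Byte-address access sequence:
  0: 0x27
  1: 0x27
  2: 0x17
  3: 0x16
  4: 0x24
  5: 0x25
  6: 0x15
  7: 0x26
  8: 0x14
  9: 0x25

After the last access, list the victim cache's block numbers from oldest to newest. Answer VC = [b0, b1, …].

VC = [5]

0: 0x27 (blk 9, set 1) → MISS  vc=[]
1: 0x27 (blk 9, set 1) → L1-HIT  vc=[]
2: 0x17 (blk 5, set 1) → MISS  vc=[9]
3: 0x16 (blk 5, set 1) → L1-HIT  vc=[9]
4: 0x24 (blk 9, set 1) → VC-HIT  vc=[5]
5: 0x25 (blk 9, set 1) → L1-HIT  vc=[5]
6: 0x15 (blk 5, set 1) → VC-HIT  vc=[9]
7: 0x26 (blk 9, set 1) → VC-HIT  vc=[5]
8: 0x14 (blk 5, set 1) → VC-HIT  vc=[9]
9: 0x25 (blk 9, set 1) → VC-HIT  vc=[5]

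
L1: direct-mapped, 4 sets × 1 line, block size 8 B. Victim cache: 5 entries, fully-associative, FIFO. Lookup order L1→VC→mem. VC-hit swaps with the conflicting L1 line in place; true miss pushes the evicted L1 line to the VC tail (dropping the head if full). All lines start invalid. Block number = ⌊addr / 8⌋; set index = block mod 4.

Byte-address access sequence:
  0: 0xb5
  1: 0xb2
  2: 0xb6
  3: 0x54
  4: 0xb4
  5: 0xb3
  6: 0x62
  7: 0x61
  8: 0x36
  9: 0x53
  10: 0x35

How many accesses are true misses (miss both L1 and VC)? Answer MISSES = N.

  [0] addr=0xb5 blk=22 s=2: MISS | VC []
  [1] addr=0xb2 blk=22 s=2: L1-HIT | VC []
  [2] addr=0xb6 blk=22 s=2: L1-HIT | VC []
  [3] addr=0x54 blk=10 s=2: MISS | VC [22]
  [4] addr=0xb4 blk=22 s=2: VC-HIT | VC [10]
  [5] addr=0xb3 blk=22 s=2: L1-HIT | VC [10]
  [6] addr=0x62 blk=12 s=0: MISS | VC [10]
  [7] addr=0x61 blk=12 s=0: L1-HIT | VC [10]
  [8] addr=0x36 blk=6 s=2: MISS | VC [10, 22]
  [9] addr=0x53 blk=10 s=2: VC-HIT | VC [6, 22]
  [10] addr=0x35 blk=6 s=2: VC-HIT | VC [10, 22]

MISSES = 4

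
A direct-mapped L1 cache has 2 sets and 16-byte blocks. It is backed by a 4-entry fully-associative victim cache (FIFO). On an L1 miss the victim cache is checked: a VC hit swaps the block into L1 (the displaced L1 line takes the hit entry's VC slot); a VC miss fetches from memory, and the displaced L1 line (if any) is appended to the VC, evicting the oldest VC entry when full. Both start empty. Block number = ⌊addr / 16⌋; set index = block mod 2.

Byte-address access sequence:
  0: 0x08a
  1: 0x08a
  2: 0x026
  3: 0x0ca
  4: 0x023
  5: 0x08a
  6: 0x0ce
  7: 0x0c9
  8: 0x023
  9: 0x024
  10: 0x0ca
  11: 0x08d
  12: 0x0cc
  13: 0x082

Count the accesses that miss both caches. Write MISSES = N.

MISSES = 3

  [0] addr=0x8a blk=8 s=0: MISS | VC []
  [1] addr=0x8a blk=8 s=0: L1-HIT | VC []
  [2] addr=0x26 blk=2 s=0: MISS | VC [8]
  [3] addr=0xca blk=12 s=0: MISS | VC [8, 2]
  [4] addr=0x23 blk=2 s=0: VC-HIT | VC [8, 12]
  [5] addr=0x8a blk=8 s=0: VC-HIT | VC [2, 12]
  [6] addr=0xce blk=12 s=0: VC-HIT | VC [2, 8]
  [7] addr=0xc9 blk=12 s=0: L1-HIT | VC [2, 8]
  [8] addr=0x23 blk=2 s=0: VC-HIT | VC [12, 8]
  [9] addr=0x24 blk=2 s=0: L1-HIT | VC [12, 8]
  [10] addr=0xca blk=12 s=0: VC-HIT | VC [2, 8]
  [11] addr=0x8d blk=8 s=0: VC-HIT | VC [2, 12]
  [12] addr=0xcc blk=12 s=0: VC-HIT | VC [2, 8]
  [13] addr=0x82 blk=8 s=0: VC-HIT | VC [2, 12]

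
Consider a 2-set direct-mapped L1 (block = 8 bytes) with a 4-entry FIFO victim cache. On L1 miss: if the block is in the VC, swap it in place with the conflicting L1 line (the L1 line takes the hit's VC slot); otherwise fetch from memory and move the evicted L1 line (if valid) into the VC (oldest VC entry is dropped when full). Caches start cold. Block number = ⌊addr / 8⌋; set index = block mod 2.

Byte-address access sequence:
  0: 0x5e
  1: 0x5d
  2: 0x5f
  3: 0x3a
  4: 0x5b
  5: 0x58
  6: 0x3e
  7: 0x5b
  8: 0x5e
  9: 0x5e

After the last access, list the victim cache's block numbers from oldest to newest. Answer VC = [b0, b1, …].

#0 0x5e→b11/s1 MISS; vc=[]
#1 0x5d→b11/s1 L1-HIT; vc=[]
#2 0x5f→b11/s1 L1-HIT; vc=[]
#3 0x3a→b7/s1 MISS; vc=[11]
#4 0x5b→b11/s1 VC-HIT; vc=[7]
#5 0x58→b11/s1 L1-HIT; vc=[7]
#6 0x3e→b7/s1 VC-HIT; vc=[11]
#7 0x5b→b11/s1 VC-HIT; vc=[7]
#8 0x5e→b11/s1 L1-HIT; vc=[7]
#9 0x5e→b11/s1 L1-HIT; vc=[7]

VC = [7]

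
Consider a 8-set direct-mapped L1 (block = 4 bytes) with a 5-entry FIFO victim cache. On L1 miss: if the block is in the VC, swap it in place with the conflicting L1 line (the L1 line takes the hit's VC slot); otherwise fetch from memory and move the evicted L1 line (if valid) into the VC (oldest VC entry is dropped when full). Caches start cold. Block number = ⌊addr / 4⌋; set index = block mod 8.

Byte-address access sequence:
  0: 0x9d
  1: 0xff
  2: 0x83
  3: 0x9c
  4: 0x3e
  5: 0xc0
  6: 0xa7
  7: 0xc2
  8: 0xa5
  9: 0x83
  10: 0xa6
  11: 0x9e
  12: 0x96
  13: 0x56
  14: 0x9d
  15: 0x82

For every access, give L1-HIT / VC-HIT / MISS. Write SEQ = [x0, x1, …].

SEQ = [MISS, MISS, MISS, VC-HIT, MISS, MISS, MISS, L1-HIT, L1-HIT, VC-HIT, L1-HIT, VC-HIT, MISS, MISS, L1-HIT, L1-HIT]

#0 0x9d→b39/s7 MISS; vc=[]
#1 0xff→b63/s7 MISS; vc=[39]
#2 0x83→b32/s0 MISS; vc=[39]
#3 0x9c→b39/s7 VC-HIT; vc=[63]
#4 0x3e→b15/s7 MISS; vc=[63,39]
#5 0xc0→b48/s0 MISS; vc=[63,39,32]
#6 0xa7→b41/s1 MISS; vc=[63,39,32]
#7 0xc2→b48/s0 L1-HIT; vc=[63,39,32]
#8 0xa5→b41/s1 L1-HIT; vc=[63,39,32]
#9 0x83→b32/s0 VC-HIT; vc=[63,39,48]
#10 0xa6→b41/s1 L1-HIT; vc=[63,39,48]
#11 0x9e→b39/s7 VC-HIT; vc=[63,15,48]
#12 0x96→b37/s5 MISS; vc=[63,15,48]
#13 0x56→b21/s5 MISS; vc=[63,15,48,37]
#14 0x9d→b39/s7 L1-HIT; vc=[63,15,48,37]
#15 0x82→b32/s0 L1-HIT; vc=[63,15,48,37]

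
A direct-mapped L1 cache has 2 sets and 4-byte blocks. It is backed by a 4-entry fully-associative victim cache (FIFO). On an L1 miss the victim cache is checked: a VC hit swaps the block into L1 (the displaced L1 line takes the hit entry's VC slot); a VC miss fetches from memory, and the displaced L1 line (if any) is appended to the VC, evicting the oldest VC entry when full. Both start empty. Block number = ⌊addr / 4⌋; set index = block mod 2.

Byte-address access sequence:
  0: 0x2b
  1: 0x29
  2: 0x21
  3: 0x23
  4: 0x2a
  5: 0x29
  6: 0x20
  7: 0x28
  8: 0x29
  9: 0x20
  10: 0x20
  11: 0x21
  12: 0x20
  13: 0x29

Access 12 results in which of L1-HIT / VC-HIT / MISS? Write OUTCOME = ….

OUTCOME = L1-HIT

#0 0x2b→b10/s0 MISS; vc=[]
#1 0x29→b10/s0 L1-HIT; vc=[]
#2 0x21→b8/s0 MISS; vc=[10]
#3 0x23→b8/s0 L1-HIT; vc=[10]
#4 0x2a→b10/s0 VC-HIT; vc=[8]
#5 0x29→b10/s0 L1-HIT; vc=[8]
#6 0x20→b8/s0 VC-HIT; vc=[10]
#7 0x28→b10/s0 VC-HIT; vc=[8]
#8 0x29→b10/s0 L1-HIT; vc=[8]
#9 0x20→b8/s0 VC-HIT; vc=[10]
#10 0x20→b8/s0 L1-HIT; vc=[10]
#11 0x21→b8/s0 L1-HIT; vc=[10]
#12 0x20→b8/s0 L1-HIT; vc=[10]
#13 0x29→b10/s0 VC-HIT; vc=[8]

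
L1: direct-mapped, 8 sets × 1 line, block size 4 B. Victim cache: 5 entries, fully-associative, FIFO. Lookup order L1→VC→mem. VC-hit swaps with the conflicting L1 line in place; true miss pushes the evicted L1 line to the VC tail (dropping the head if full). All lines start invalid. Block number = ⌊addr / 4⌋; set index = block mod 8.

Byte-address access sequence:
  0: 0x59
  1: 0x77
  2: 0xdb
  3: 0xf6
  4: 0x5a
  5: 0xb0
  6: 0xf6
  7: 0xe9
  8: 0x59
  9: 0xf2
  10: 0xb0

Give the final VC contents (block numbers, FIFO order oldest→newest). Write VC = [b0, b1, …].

VC = [54, 29, 60]

  [0] addr=0x59 blk=22 s=6: MISS | VC []
  [1] addr=0x77 blk=29 s=5: MISS | VC []
  [2] addr=0xdb blk=54 s=6: MISS | VC [22]
  [3] addr=0xf6 blk=61 s=5: MISS | VC [22, 29]
  [4] addr=0x5a blk=22 s=6: VC-HIT | VC [54, 29]
  [5] addr=0xb0 blk=44 s=4: MISS | VC [54, 29]
  [6] addr=0xf6 blk=61 s=5: L1-HIT | VC [54, 29]
  [7] addr=0xe9 blk=58 s=2: MISS | VC [54, 29]
  [8] addr=0x59 blk=22 s=6: L1-HIT | VC [54, 29]
  [9] addr=0xf2 blk=60 s=4: MISS | VC [54, 29, 44]
  [10] addr=0xb0 blk=44 s=4: VC-HIT | VC [54, 29, 60]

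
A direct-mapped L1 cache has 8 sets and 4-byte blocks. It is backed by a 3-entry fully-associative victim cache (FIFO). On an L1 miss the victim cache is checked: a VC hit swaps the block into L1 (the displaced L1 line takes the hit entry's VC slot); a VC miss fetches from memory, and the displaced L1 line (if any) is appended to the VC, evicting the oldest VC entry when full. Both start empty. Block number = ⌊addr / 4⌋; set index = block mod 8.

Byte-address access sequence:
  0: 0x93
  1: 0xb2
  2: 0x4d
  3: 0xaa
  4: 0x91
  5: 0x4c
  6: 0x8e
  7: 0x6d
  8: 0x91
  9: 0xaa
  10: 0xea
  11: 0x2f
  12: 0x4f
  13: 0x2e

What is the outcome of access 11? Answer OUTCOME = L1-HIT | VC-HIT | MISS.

0: 0x93 (blk 36, set 4) → MISS  vc=[]
1: 0xb2 (blk 44, set 4) → MISS  vc=[36]
2: 0x4d (blk 19, set 3) → MISS  vc=[36]
3: 0xaa (blk 42, set 2) → MISS  vc=[36]
4: 0x91 (blk 36, set 4) → VC-HIT  vc=[44]
5: 0x4c (blk 19, set 3) → L1-HIT  vc=[44]
6: 0x8e (blk 35, set 3) → MISS  vc=[44, 19]
7: 0x6d (blk 27, set 3) → MISS  vc=[44, 19, 35]
8: 0x91 (blk 36, set 4) → L1-HIT  vc=[44, 19, 35]
9: 0xaa (blk 42, set 2) → L1-HIT  vc=[44, 19, 35]
10: 0xea (blk 58, set 2) → MISS  vc=[19, 35, 42]
11: 0x2f (blk 11, set 3) → MISS  vc=[35, 42, 27]
12: 0x4f (blk 19, set 3) → MISS  vc=[42, 27, 11]
13: 0x2e (blk 11, set 3) → VC-HIT  vc=[42, 27, 19]

OUTCOME = MISS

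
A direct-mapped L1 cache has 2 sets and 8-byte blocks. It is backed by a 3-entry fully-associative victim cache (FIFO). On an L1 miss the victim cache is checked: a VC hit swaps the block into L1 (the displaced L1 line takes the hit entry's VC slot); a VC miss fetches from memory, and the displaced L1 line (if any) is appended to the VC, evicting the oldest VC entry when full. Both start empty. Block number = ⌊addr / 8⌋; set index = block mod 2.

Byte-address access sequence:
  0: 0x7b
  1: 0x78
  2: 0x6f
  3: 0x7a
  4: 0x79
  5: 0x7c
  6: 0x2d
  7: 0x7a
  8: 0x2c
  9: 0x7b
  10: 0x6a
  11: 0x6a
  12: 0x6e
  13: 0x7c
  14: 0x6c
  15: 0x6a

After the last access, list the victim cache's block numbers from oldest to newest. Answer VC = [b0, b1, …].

VC = [15, 5]

0: 0x7b (blk 15, set 1) → MISS  vc=[]
1: 0x78 (blk 15, set 1) → L1-HIT  vc=[]
2: 0x6f (blk 13, set 1) → MISS  vc=[15]
3: 0x7a (blk 15, set 1) → VC-HIT  vc=[13]
4: 0x79 (blk 15, set 1) → L1-HIT  vc=[13]
5: 0x7c (blk 15, set 1) → L1-HIT  vc=[13]
6: 0x2d (blk 5, set 1) → MISS  vc=[13, 15]
7: 0x7a (blk 15, set 1) → VC-HIT  vc=[13, 5]
8: 0x2c (blk 5, set 1) → VC-HIT  vc=[13, 15]
9: 0x7b (blk 15, set 1) → VC-HIT  vc=[13, 5]
10: 0x6a (blk 13, set 1) → VC-HIT  vc=[15, 5]
11: 0x6a (blk 13, set 1) → L1-HIT  vc=[15, 5]
12: 0x6e (blk 13, set 1) → L1-HIT  vc=[15, 5]
13: 0x7c (blk 15, set 1) → VC-HIT  vc=[13, 5]
14: 0x6c (blk 13, set 1) → VC-HIT  vc=[15, 5]
15: 0x6a (blk 13, set 1) → L1-HIT  vc=[15, 5]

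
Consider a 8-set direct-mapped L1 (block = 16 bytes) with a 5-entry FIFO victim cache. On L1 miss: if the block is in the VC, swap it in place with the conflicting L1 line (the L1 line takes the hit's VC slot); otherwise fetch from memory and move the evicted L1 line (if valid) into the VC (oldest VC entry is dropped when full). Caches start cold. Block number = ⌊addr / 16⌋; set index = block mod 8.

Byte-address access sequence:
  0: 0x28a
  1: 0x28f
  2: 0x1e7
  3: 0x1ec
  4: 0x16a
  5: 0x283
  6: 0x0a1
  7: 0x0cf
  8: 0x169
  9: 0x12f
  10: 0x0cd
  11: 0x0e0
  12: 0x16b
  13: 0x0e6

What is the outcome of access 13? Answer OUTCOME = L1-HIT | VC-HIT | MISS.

OUTCOME = VC-HIT

  [0] addr=0x28a blk=40 s=0: MISS | VC []
  [1] addr=0x28f blk=40 s=0: L1-HIT | VC []
  [2] addr=0x1e7 blk=30 s=6: MISS | VC []
  [3] addr=0x1ec blk=30 s=6: L1-HIT | VC []
  [4] addr=0x16a blk=22 s=6: MISS | VC [30]
  [5] addr=0x283 blk=40 s=0: L1-HIT | VC [30]
  [6] addr=0xa1 blk=10 s=2: MISS | VC [30]
  [7] addr=0xcf blk=12 s=4: MISS | VC [30]
  [8] addr=0x169 blk=22 s=6: L1-HIT | VC [30]
  [9] addr=0x12f blk=18 s=2: MISS | VC [30, 10]
  [10] addr=0xcd blk=12 s=4: L1-HIT | VC [30, 10]
  [11] addr=0xe0 blk=14 s=6: MISS | VC [30, 10, 22]
  [12] addr=0x16b blk=22 s=6: VC-HIT | VC [30, 10, 14]
  [13] addr=0xe6 blk=14 s=6: VC-HIT | VC [30, 10, 22]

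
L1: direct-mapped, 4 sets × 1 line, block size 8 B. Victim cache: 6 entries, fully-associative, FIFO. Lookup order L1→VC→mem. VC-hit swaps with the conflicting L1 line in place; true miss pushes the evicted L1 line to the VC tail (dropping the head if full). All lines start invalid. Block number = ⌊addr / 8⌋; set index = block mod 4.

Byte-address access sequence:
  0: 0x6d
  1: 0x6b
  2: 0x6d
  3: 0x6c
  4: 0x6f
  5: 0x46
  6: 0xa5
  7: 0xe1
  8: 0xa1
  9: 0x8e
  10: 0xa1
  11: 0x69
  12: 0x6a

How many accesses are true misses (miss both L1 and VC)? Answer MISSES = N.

MISSES = 5

0: 0x6d (blk 13, set 1) → MISS  vc=[]
1: 0x6b (blk 13, set 1) → L1-HIT  vc=[]
2: 0x6d (blk 13, set 1) → L1-HIT  vc=[]
3: 0x6c (blk 13, set 1) → L1-HIT  vc=[]
4: 0x6f (blk 13, set 1) → L1-HIT  vc=[]
5: 0x46 (blk 8, set 0) → MISS  vc=[]
6: 0xa5 (blk 20, set 0) → MISS  vc=[8]
7: 0xe1 (blk 28, set 0) → MISS  vc=[8, 20]
8: 0xa1 (blk 20, set 0) → VC-HIT  vc=[8, 28]
9: 0x8e (blk 17, set 1) → MISS  vc=[8, 28, 13]
10: 0xa1 (blk 20, set 0) → L1-HIT  vc=[8, 28, 13]
11: 0x69 (blk 13, set 1) → VC-HIT  vc=[8, 28, 17]
12: 0x6a (blk 13, set 1) → L1-HIT  vc=[8, 28, 17]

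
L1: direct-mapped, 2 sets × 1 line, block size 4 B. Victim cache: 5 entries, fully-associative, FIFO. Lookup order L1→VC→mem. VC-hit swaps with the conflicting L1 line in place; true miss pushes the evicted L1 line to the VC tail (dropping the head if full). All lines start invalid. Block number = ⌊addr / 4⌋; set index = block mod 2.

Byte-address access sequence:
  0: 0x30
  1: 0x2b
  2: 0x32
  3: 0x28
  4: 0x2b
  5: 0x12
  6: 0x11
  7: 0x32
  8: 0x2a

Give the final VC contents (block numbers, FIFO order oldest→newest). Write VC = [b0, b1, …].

VC = [4, 12]

0: 0x30 (blk 12, set 0) → MISS  vc=[]
1: 0x2b (blk 10, set 0) → MISS  vc=[12]
2: 0x32 (blk 12, set 0) → VC-HIT  vc=[10]
3: 0x28 (blk 10, set 0) → VC-HIT  vc=[12]
4: 0x2b (blk 10, set 0) → L1-HIT  vc=[12]
5: 0x12 (blk 4, set 0) → MISS  vc=[12, 10]
6: 0x11 (blk 4, set 0) → L1-HIT  vc=[12, 10]
7: 0x32 (blk 12, set 0) → VC-HIT  vc=[4, 10]
8: 0x2a (blk 10, set 0) → VC-HIT  vc=[4, 12]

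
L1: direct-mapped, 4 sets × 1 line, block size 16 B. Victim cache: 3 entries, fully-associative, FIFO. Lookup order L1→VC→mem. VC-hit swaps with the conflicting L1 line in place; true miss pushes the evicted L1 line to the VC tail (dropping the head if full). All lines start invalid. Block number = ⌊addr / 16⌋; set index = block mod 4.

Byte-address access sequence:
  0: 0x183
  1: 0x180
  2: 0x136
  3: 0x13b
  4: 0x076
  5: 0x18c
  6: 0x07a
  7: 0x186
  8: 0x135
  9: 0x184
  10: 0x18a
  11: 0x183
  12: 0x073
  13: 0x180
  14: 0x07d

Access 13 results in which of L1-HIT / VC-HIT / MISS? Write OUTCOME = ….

#0 0x183→b24/s0 MISS; vc=[]
#1 0x180→b24/s0 L1-HIT; vc=[]
#2 0x136→b19/s3 MISS; vc=[]
#3 0x13b→b19/s3 L1-HIT; vc=[]
#4 0x76→b7/s3 MISS; vc=[19]
#5 0x18c→b24/s0 L1-HIT; vc=[19]
#6 0x7a→b7/s3 L1-HIT; vc=[19]
#7 0x186→b24/s0 L1-HIT; vc=[19]
#8 0x135→b19/s3 VC-HIT; vc=[7]
#9 0x184→b24/s0 L1-HIT; vc=[7]
#10 0x18a→b24/s0 L1-HIT; vc=[7]
#11 0x183→b24/s0 L1-HIT; vc=[7]
#12 0x73→b7/s3 VC-HIT; vc=[19]
#13 0x180→b24/s0 L1-HIT; vc=[19]
#14 0x7d→b7/s3 L1-HIT; vc=[19]

OUTCOME = L1-HIT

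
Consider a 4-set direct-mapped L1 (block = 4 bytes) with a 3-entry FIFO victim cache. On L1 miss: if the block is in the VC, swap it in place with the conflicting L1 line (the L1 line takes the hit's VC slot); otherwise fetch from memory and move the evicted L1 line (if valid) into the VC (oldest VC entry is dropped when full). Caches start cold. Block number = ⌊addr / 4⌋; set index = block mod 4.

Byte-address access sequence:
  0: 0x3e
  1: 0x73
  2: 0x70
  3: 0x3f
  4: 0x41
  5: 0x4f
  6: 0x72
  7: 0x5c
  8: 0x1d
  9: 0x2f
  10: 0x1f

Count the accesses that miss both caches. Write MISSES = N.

MISSES = 7

0: 0x3e (blk 15, set 3) → MISS  vc=[]
1: 0x73 (blk 28, set 0) → MISS  vc=[]
2: 0x70 (blk 28, set 0) → L1-HIT  vc=[]
3: 0x3f (blk 15, set 3) → L1-HIT  vc=[]
4: 0x41 (blk 16, set 0) → MISS  vc=[28]
5: 0x4f (blk 19, set 3) → MISS  vc=[28, 15]
6: 0x72 (blk 28, set 0) → VC-HIT  vc=[16, 15]
7: 0x5c (blk 23, set 3) → MISS  vc=[16, 15, 19]
8: 0x1d (blk 7, set 3) → MISS  vc=[15, 19, 23]
9: 0x2f (blk 11, set 3) → MISS  vc=[19, 23, 7]
10: 0x1f (blk 7, set 3) → VC-HIT  vc=[19, 23, 11]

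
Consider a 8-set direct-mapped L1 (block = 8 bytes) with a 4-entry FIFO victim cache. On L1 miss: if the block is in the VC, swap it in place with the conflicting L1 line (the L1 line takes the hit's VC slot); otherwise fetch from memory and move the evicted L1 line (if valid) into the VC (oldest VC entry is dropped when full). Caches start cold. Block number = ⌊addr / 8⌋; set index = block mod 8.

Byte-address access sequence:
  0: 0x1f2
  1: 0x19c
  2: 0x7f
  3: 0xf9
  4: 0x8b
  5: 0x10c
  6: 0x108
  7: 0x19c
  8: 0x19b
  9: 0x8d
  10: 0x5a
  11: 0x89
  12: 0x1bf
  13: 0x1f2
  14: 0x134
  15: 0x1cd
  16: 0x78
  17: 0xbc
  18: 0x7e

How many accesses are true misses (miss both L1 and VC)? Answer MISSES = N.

MISSES = 12

  [0] addr=0x1f2 blk=62 s=6: MISS | VC []
  [1] addr=0x19c blk=51 s=3: MISS | VC []
  [2] addr=0x7f blk=15 s=7: MISS | VC []
  [3] addr=0xf9 blk=31 s=7: MISS | VC [15]
  [4] addr=0x8b blk=17 s=1: MISS | VC [15]
  [5] addr=0x10c blk=33 s=1: MISS | VC [15, 17]
  [6] addr=0x108 blk=33 s=1: L1-HIT | VC [15, 17]
  [7] addr=0x19c blk=51 s=3: L1-HIT | VC [15, 17]
  [8] addr=0x19b blk=51 s=3: L1-HIT | VC [15, 17]
  [9] addr=0x8d blk=17 s=1: VC-HIT | VC [15, 33]
  [10] addr=0x5a blk=11 s=3: MISS | VC [15, 33, 51]
  [11] addr=0x89 blk=17 s=1: L1-HIT | VC [15, 33, 51]
  [12] addr=0x1bf blk=55 s=7: MISS | VC [15, 33, 51, 31]
  [13] addr=0x1f2 blk=62 s=6: L1-HIT | VC [15, 33, 51, 31]
  [14] addr=0x134 blk=38 s=6: MISS | VC [33, 51, 31, 62]
  [15] addr=0x1cd blk=57 s=1: MISS | VC [51, 31, 62, 17]
  [16] addr=0x78 blk=15 s=7: MISS | VC [31, 62, 17, 55]
  [17] addr=0xbc blk=23 s=7: MISS | VC [62, 17, 55, 15]
  [18] addr=0x7e blk=15 s=7: VC-HIT | VC [62, 17, 55, 23]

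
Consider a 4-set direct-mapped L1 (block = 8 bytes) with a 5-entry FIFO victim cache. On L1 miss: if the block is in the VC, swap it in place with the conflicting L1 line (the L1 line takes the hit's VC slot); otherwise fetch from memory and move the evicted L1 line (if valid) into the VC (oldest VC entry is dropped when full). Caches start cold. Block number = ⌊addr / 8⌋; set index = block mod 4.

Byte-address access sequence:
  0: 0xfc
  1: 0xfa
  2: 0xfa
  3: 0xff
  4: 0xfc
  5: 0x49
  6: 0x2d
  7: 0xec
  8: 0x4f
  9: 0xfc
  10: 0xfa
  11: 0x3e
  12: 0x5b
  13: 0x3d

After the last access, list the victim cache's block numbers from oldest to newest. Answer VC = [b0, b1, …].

VC = [29, 5, 31, 11]

#0 0xfc→b31/s3 MISS; vc=[]
#1 0xfa→b31/s3 L1-HIT; vc=[]
#2 0xfa→b31/s3 L1-HIT; vc=[]
#3 0xff→b31/s3 L1-HIT; vc=[]
#4 0xfc→b31/s3 L1-HIT; vc=[]
#5 0x49→b9/s1 MISS; vc=[]
#6 0x2d→b5/s1 MISS; vc=[9]
#7 0xec→b29/s1 MISS; vc=[9,5]
#8 0x4f→b9/s1 VC-HIT; vc=[29,5]
#9 0xfc→b31/s3 L1-HIT; vc=[29,5]
#10 0xfa→b31/s3 L1-HIT; vc=[29,5]
#11 0x3e→b7/s3 MISS; vc=[29,5,31]
#12 0x5b→b11/s3 MISS; vc=[29,5,31,7]
#13 0x3d→b7/s3 VC-HIT; vc=[29,5,31,11]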